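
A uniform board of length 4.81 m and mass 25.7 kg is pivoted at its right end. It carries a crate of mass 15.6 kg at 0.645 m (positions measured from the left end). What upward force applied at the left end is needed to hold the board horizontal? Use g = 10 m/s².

Take moments about the right end.
Beam weight: 25.7 × 10 = 257 N down at 2.405 m → arm 2.405 m, τ = 257 × 2.405 = 618.1 N·m counterclockwise.
Crate: 15.6 × 10 = 156 N down at 0.645 m → arm 4.165 m, τ = 156 × 4.165 = 649.7 N·m counterclockwise.
Net moment of the loads = 1268 N·m counterclockwise.
The upward force F acts at the left end, arm 4.81 m, giving F × 4.81 clockwise.
Balancing moments: F × 4.81 = 1268, giving F = 1268 / 4.81 = 264 N.

F ≈ 264 N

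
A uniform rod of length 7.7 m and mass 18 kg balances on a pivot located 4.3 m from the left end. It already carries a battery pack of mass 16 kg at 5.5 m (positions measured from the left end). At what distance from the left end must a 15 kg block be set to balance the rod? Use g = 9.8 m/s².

Sum moments about the pivot (at 4.3 m from the left end) (the support reaction has zero arm there).
Beam weight: 18 × 9.8 = 176.4 N down at 3.85 m → arm 0.45 m, τ = 176.4 × 0.45 = 79.38 N·m counterclockwise.
Battery pack: 16 × 9.8 = 156.8 N down at 5.5 m → arm 1.2 m, τ = 156.8 × 1.2 = 188.2 N·m clockwise.
Net moment of existing loads = 108.8 N·m clockwise.
The block weighs 15 × 9.8 = 147 N and must supply an equal counterclockwise moment, so its lever arm about the pivot is 108.8 / 147 = 0.74 m.
That puts it at 4.3 − 0.74 = 3.56 m from the left end.

x ≈ 3.56 m from the left end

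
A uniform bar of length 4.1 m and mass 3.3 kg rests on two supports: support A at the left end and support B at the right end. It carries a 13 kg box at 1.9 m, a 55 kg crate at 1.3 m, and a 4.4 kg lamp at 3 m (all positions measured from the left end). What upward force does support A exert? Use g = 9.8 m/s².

R_A ≈ 464 N

Take moments about support B.
Beam weight: 3.3 × 9.8 = 32.34 N down at 2.05 m → arm 2.05 m, τ = 32.34 × 2.05 = 66.3 N·m counterclockwise.
Box: 13 × 9.8 = 127.4 N down at 1.9 m → arm 2.2 m, τ = 127.4 × 2.2 = 280.3 N·m counterclockwise.
Crate: 55 × 9.8 = 539 N down at 1.3 m → arm 2.8 m, τ = 539 × 2.8 = 1509 N·m counterclockwise.
Lamp: 4.4 × 9.8 = 43.12 N down at 3 m → arm 1.1 m, τ = 43.12 × 1.1 = 47.43 N·m counterclockwise.
Net load moment about support B = 1903 N·m counterclockwise.
Reaction R at support A is upward at 0 m, arm 4.1 m → moment R × 4.1 clockwise.
Balancing moments: R × 4.1 = 1903, giving R = 464 N.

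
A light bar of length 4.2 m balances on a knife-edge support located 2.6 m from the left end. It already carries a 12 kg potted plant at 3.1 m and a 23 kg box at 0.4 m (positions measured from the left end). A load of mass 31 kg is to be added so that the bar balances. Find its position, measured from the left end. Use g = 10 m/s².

Taking torques about the knife-edge support (at 2.6 m from the left end):
Potted plant: 12 × 10 = 120 N down at 3.1 m → arm 0.5 m, τ = 120 × 0.5 = 60 N·m clockwise.
Box: 23 × 10 = 230 N down at 0.4 m → arm 2.2 m, τ = 230 × 2.2 = 506 N·m counterclockwise.
Net moment of existing loads = 446 N·m counterclockwise.
The load weighs 31 × 10 = 310 N and must supply an equal clockwise moment, so its lever arm about the knife-edge support is 446 / 310 = 1.44 m.
That puts it at 2.6 + 1.44 = 4.04 m from the left end.

x ≈ 4.04 m from the left end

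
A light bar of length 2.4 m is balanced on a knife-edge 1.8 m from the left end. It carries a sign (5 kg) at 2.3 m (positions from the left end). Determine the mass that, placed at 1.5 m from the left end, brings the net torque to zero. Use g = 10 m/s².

m ≈ 8.33 kg

Choose the knife-edge (at 1.8 m from the left end) as the axis so the support reaction has zero arm there.
Sign: 5 × 10 = 50 N down at 2.3 m → arm 0.5 m, τ = 50 × 0.5 = 25 N·m clockwise.
Net moment of known loads = 25 N·m clockwise.
An unknown mass m at 1.5 m has arm 0.3 m; its moment is m·g·0.3 counterclockwise.
Balancing moments: m × 10 × 0.3 = 25, giving m = 25 / (10 × 0.3) = 8.33 kg.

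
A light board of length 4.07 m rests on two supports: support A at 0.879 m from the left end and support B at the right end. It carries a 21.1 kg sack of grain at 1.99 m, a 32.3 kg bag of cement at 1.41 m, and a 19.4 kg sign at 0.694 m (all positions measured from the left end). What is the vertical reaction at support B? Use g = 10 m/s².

R_B ≈ 116 N

Take moments about support A.
Sack of grain: 21.1 × 10 = 211 N down at 1.99 m → arm 1.111 m, τ = 211 × 1.111 = 234.4 N·m clockwise.
Bag of cement: 32.3 × 10 = 323 N down at 1.41 m → arm 0.531 m, τ = 323 × 0.531 = 171.5 N·m clockwise.
Sign: 19.4 × 10 = 194 N down at 0.694 m → arm 0.185 m, τ = 194 × 0.185 = 35.89 N·m counterclockwise.
Net load moment about support A = 370 N·m clockwise.
Reaction R at support B is upward at 4.07 m, arm 3.191 m → moment R × 3.191 counterclockwise.
Στ = 0 ⇒ R × 3.191 = 370 ⇒ R = 116 N.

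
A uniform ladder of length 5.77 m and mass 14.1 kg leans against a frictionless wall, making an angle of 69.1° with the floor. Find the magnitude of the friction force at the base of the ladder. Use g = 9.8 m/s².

Taking torques about the foot of the ladder:
Ladder weight 14.1×9.8 = 138.2 N acts at 2.885 m along the ladder; its horizontal arm is 2.885·cos69.1° = 1.029 m → τ = 142.2 N·m clockwise.
Wall normal N acts horizontally at the top; its moment arm is the height L sinθ = 5.77·sin69.1° = 5.39 m, counterclockwise.
Στ = 0 ⇒ N × 5.39 = 142.2 ⇒ N = 26.4 N.
ΣFx = 0: friction at the foot balances the wall's push, so f = N_wall = 26.4 N.

f ≈ 26.4 N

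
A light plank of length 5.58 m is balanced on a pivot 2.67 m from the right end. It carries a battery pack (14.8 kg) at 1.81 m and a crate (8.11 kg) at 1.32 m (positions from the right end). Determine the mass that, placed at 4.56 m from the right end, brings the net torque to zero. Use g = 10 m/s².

m ≈ 12.5 kg

Take moments about the pivot (at 2.67 m from the right end).
Battery pack: 14.8 × 10 = 148 N down at 1.81 m → arm 0.86 m, τ = 148 × 0.86 = 127.3 N·m clockwise.
Crate: 8.11 × 10 = 81.1 N down at 1.32 m → arm 1.35 m, τ = 81.1 × 1.35 = 109.5 N·m clockwise.
Net moment of known loads = 236.8 N·m clockwise.
An unknown mass m at 4.56 m has arm 1.89 m; its moment is m·g·1.89 counterclockwise.
Setting net torque to zero: m × 10 × 1.89 = 236.8 → m = 236.8 / (10 × 1.89) = 12.5 kg.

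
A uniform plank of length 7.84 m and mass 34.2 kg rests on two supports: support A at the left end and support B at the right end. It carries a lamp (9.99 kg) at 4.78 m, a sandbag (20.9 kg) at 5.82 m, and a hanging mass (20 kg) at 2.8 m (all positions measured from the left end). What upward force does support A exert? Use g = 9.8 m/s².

R_A ≈ 385 N

About support B:
Beam weight: 34.2 × 9.8 = 335.2 N down at 3.92 m → arm 3.92 m, τ = 335.2 × 3.92 = 1314 N·m counterclockwise.
Lamp: 9.99 × 9.8 = 97.9 N down at 4.78 m → arm 3.06 m, τ = 97.9 × 3.06 = 299.6 N·m counterclockwise.
Sandbag: 20.9 × 9.8 = 204.8 N down at 5.82 m → arm 2.02 m, τ = 204.8 × 2.02 = 413.7 N·m counterclockwise.
Hanging mass: 20 × 9.8 = 196 N down at 2.8 m → arm 5.04 m, τ = 196 × 5.04 = 987.8 N·m counterclockwise.
Net load moment about support B = 3015 N·m counterclockwise.
Reaction R at support A is upward at 0 m, arm 7.84 m → moment R × 7.84 clockwise.
For rotational equilibrium, R × 7.84 = 3015, so R = 385 N.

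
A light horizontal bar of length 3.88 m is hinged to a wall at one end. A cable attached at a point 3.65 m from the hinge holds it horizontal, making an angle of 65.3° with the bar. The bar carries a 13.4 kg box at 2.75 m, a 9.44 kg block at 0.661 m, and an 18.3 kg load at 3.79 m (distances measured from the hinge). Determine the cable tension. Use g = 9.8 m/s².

T ≈ 332 N

Choose the hinge as the axis so the unknown hinge reaction has zero arm there.
Box: 13.4 × 9.8 = 131.3 N down at 2.75 m → arm 2.75 m, τ = 131.3 × 2.75 = 361.1 N·m clockwise.
Block: 9.44 × 9.8 = 92.51 N down at 0.661 m → arm 0.661 m, τ = 92.51 × 0.661 = 61.15 N·m clockwise.
Load: 18.3 × 9.8 = 179.3 N down at 3.79 m → arm 3.79 m, τ = 179.3 × 3.79 = 679.5 N·m clockwise.
Total clockwise load moment = 1102 N·m.
The cable tension T acts at 3.65 m; only its component perpendicular to the bar, T sinθ, produces torque. sin 65.3° = 0.9085.
Setting net torque to zero: T × 3.65 × 0.9085 = 1102 → T = 1102 / 3.316 = 332 N.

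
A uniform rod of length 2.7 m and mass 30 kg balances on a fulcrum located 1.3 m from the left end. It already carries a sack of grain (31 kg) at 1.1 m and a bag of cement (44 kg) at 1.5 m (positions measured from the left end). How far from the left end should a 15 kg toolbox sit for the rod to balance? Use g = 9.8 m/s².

x ≈ 1.03 m from the left end

About the fulcrum (at 1.3 m from the left end):
Beam weight: 30 × 9.8 = 294 N down at 1.35 m → arm 0.05 m, τ = 294 × 0.05 = 14.7 N·m clockwise.
Sack of grain: 31 × 9.8 = 303.8 N down at 1.1 m → arm 0.2 m, τ = 303.8 × 0.2 = 60.76 N·m counterclockwise.
Bag of cement: 44 × 9.8 = 431.2 N down at 1.5 m → arm 0.2 m, τ = 431.2 × 0.2 = 86.24 N·m clockwise.
Net moment of existing loads = 40.18 N·m clockwise.
The toolbox weighs 15 × 9.8 = 147 N and must supply an equal counterclockwise moment, so its lever arm about the fulcrum is 40.18 / 147 = 0.273 m.
That puts it at 1.3 − 0.273 = 1.03 m from the left end.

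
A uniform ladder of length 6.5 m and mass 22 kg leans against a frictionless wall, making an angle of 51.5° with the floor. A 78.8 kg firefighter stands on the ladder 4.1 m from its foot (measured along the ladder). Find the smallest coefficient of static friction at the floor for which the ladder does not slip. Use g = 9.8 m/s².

Choose the foot of the ladder as the axis so the floor normal and friction both act there and drop out.
Ladder weight 22×9.8 = 215.6 N acts at 3.25 m along the ladder; its horizontal arm is 3.25·cos51.5° = 2.023 m → τ = 436.2 N·m clockwise.
Firefighter: 78.8×9.8 = 772.2 N at 4.1 m → arm 2.552 m → τ = 1971 N·m clockwise.
Wall normal N acts horizontally at the top; its moment arm is the height L sinθ = 6.5·sin51.5° = 5.087 m, counterclockwise.
Balancing moments: N × 5.087 = 2407, giving N = 473.2 N.
ΣFx = 0 ⇒ f = N_wall = 473.2 N. ΣFy = 0 ⇒ N_floor = 987.8 N.
μ_min = f / N_floor = 473.2 / 987.8 = 0.479.

μ_min ≈ 0.479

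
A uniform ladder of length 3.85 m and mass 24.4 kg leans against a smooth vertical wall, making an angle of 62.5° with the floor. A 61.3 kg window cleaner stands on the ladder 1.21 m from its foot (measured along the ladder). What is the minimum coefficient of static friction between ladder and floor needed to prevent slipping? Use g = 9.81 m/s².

μ_min ≈ 0.191

Taking torques about the foot of the ladder:
Ladder weight 24.4×9.81 = 239.4 N acts at 1.925 m along the ladder; its horizontal arm is 1.925·cos62.5° = 0.8889 m → τ = 212.8 N·m clockwise.
Window cleaner: 61.3×9.81 = 601.4 N at 1.21 m → arm 0.5587 m → τ = 336 N·m clockwise.
Wall normal N acts horizontally at the top; its moment arm is the height L sinθ = 3.85·sin62.5° = 3.415 m, counterclockwise.
For rotational equilibrium, N × 3.415 = 548.8, so N = 160.7 N.
ΣFx = 0 ⇒ f = N_wall = 160.7 N. ΣFy = 0 ⇒ N_floor = 840.8 N.
μ_min = f / N_floor = 160.7 / 840.8 = 0.191.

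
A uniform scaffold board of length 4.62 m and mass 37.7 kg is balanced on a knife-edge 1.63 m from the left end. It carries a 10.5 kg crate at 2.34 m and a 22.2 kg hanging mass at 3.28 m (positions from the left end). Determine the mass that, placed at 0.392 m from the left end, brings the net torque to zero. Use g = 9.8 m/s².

m ≈ 56.3 kg

About the knife-edge (at 1.63 m from the left end):
Beam weight: 37.7 × 9.8 = 369.5 N down at 2.31 m → arm 0.68 m, τ = 369.5 × 0.68 = 251.3 N·m clockwise.
Crate: 10.5 × 9.8 = 102.9 N down at 2.34 m → arm 0.71 m, τ = 102.9 × 0.71 = 73.06 N·m clockwise.
Hanging mass: 22.2 × 9.8 = 217.6 N down at 3.28 m → arm 1.65 m, τ = 217.6 × 1.65 = 359 N·m clockwise.
Net moment of known loads = 683.4 N·m clockwise.
An unknown mass m at 0.392 m has arm 1.238 m; its moment is m·g·1.238 counterclockwise.
Balancing moments: m × 9.8 × 1.238 = 683.4, giving m = 683.4 / (9.8 × 1.238) = 56.3 kg.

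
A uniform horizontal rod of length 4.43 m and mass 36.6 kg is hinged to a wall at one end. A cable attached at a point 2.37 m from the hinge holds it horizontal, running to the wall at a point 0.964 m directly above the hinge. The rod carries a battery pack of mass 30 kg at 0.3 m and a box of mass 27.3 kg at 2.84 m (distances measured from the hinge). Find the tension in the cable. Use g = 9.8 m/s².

Taking torques about the hinge:
Beam weight: 36.6 × 9.8 = 358.7 N down at 2.215 m → arm 2.215 m, τ = 358.7 × 2.215 = 794.5 N·m clockwise.
Battery pack: 30 × 9.8 = 294 N down at 0.3 m → arm 0.3 m, τ = 294 × 0.3 = 88.2 N·m clockwise.
Box: 27.3 × 9.8 = 267.5 N down at 2.84 m → arm 2.84 m, τ = 267.5 × 2.84 = 759.7 N·m clockwise.
Total clockwise load moment = 1642 N·m.
The cable tension T acts at 2.37 m; only its component perpendicular to the rod, T sinθ, produces torque. sinθ = h/√(h²+d²) = 0.964/√(0.964²+2.37²) = 0.3768.
Balancing moments: T × 2.37 × 0.3768 = 1642, giving T = 1642 / 0.893 = 1840 N.

T ≈ 1840 N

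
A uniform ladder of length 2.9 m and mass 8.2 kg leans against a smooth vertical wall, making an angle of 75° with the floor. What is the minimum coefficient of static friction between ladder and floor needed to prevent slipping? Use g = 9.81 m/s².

Sum moments about the foot of the ladder (the floor normal and friction both act there and drop out).
Ladder weight 8.2×9.81 = 80.44 N acts at 1.45 m along the ladder; its horizontal arm is 1.45·cos75° = 0.3753 m → τ = 30.19 N·m clockwise.
Wall normal N acts horizontally at the top; its moment arm is the height L sinθ = 2.9·sin75° = 2.801 m, counterclockwise.
Setting net torque to zero: N × 2.801 = 30.19 → N = 10.78 N.
ΣFx = 0 ⇒ f = N_wall = 10.78 N. ΣFy = 0 ⇒ N_floor = 80.44 N.
μ_min = f / N_floor = 10.78 / 80.44 = 0.134.

μ_min ≈ 0.134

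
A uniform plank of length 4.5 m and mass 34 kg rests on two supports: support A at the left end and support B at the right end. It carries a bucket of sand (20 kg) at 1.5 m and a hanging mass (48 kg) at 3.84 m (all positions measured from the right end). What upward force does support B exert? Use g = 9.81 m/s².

R_B ≈ 367 N

Taking torques about support A:
Beam weight: 34 × 9.81 = 333.5 N down at 2.25 m → arm 2.25 m, τ = 333.5 × 2.25 = 750.4 N·m clockwise.
Bucket of sand: 20 × 9.81 = 196.2 N down at 1.5 m → arm 3 m, τ = 196.2 × 3 = 588.6 N·m clockwise.
Hanging mass: 48 × 9.81 = 470.9 N down at 3.84 m → arm 0.66 m, τ = 470.9 × 0.66 = 310.8 N·m clockwise.
Net load moment about support A = 1650 N·m clockwise.
Reaction R at support B is upward at 0 m, arm 4.5 m → moment R × 4.5 counterclockwise.
For rotational equilibrium, R × 4.5 = 1650, so R = 367 N.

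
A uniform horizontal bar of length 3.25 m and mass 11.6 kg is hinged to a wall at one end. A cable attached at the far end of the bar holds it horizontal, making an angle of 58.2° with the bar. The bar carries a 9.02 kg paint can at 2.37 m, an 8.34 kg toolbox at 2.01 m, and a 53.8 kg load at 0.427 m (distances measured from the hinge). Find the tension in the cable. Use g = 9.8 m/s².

T ≈ 284 N

Choose the hinge as the axis so the unknown hinge reaction has zero arm there.
Beam weight: 11.6 × 9.8 = 113.7 N down at 1.625 m → arm 1.625 m, τ = 113.7 × 1.625 = 184.8 N·m clockwise.
Paint can: 9.02 × 9.8 = 88.4 N down at 2.37 m → arm 2.37 m, τ = 88.4 × 2.37 = 209.5 N·m clockwise.
Toolbox: 8.34 × 9.8 = 81.73 N down at 2.01 m → arm 2.01 m, τ = 81.73 × 2.01 = 164.3 N·m clockwise.
Load: 53.8 × 9.8 = 527.2 N down at 0.427 m → arm 0.427 m, τ = 527.2 × 0.427 = 225.1 N·m clockwise.
Total clockwise load moment = 783.7 N·m.
The cable tension T acts at 3.25 m; only its component perpendicular to the bar, T sinθ, produces torque. sin 58.2° = 0.8499.
Balancing moments: T × 3.25 × 0.8499 = 783.7, giving T = 783.7 / 2.762 = 284 N.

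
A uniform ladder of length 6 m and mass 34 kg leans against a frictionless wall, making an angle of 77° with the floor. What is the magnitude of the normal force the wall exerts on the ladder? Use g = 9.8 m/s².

N_wall ≈ 38.5 N

Take moments about the foot of the ladder.
Ladder weight 34×9.8 = 333.2 N acts at 3 m along the ladder; its horizontal arm is 3·cos77° = 0.6749 m → τ = 224.9 N·m clockwise.
Wall normal N acts horizontally at the top; its moment arm is the height L sinθ = 6·sin77° = 5.846 m, counterclockwise.
Balancing moments: N × 5.846 = 224.9, giving N = 38.5 N.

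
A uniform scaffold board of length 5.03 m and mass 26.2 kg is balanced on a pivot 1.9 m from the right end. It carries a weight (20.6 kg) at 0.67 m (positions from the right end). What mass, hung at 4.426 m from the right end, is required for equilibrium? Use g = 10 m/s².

m ≈ 3.65 kg

About the pivot (at 1.9 m from the right end):
Beam weight: 26.2 × 10 = 262 N down at 2.515 m → arm 0.615 m, τ = 262 × 0.615 = 161.1 N·m counterclockwise.
Weight: 20.6 × 10 = 206 N down at 0.67 m → arm 1.23 m, τ = 206 × 1.23 = 253.4 N·m clockwise.
Net moment of known loads = 92.3 N·m clockwise.
An unknown mass m at 4.426 m has arm 2.526 m; its moment is m·g·2.526 counterclockwise.
For rotational equilibrium, m × 10 × 2.526 = 92.3, so m = 92.3 / (10 × 2.526) = 3.65 kg.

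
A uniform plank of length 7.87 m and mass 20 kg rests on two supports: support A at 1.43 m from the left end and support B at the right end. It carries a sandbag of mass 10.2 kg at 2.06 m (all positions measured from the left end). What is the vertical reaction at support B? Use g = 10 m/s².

R_B ≈ 87.8 N

About support A:
Beam weight: 20 × 10 = 200 N down at 3.935 m → arm 2.505 m, τ = 200 × 2.505 = 501 N·m clockwise.
Sandbag: 10.2 × 10 = 102 N down at 2.06 m → arm 0.63 m, τ = 102 × 0.63 = 64.26 N·m clockwise.
Net load moment about support A = 565.3 N·m clockwise.
Reaction R at support B is upward at 7.87 m, arm 6.44 m → moment R × 6.44 counterclockwise.
Setting net torque to zero: R × 6.44 = 565.3 → R = 87.8 N.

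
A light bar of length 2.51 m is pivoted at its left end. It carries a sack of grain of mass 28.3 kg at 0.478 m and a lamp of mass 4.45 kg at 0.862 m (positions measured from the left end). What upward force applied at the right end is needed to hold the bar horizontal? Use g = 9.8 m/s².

Choose the left end as the axis so the unknown pivot reaction has zero arm there.
Sack of grain: 28.3 × 9.8 = 277.3 N down at 0.478 m → arm 0.478 m, τ = 277.3 × 0.478 = 132.5 N·m clockwise.
Lamp: 4.45 × 9.8 = 43.61 N down at 0.862 m → arm 0.862 m, τ = 43.61 × 0.862 = 37.59 N·m clockwise.
Net moment of the loads = 170.1 N·m clockwise.
The upward force F acts at the right end, arm 2.51 m, giving F × 2.51 counterclockwise.
Στ = 0 ⇒ F × 2.51 = 170.1 ⇒ F = 170.1 / 2.51 = 67.8 N.

F ≈ 67.8 N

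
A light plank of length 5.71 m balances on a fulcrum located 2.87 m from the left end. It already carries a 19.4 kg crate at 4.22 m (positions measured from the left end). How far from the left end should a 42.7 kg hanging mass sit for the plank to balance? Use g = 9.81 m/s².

x ≈ 2.26 m from the left end

Taking torques about the fulcrum (at 2.87 m from the left end):
Crate: 19.4 × 9.81 = 190.3 N down at 4.22 m → arm 1.35 m, τ = 190.3 × 1.35 = 256.9 N·m clockwise.
Net moment of existing loads = 256.9 N·m clockwise.
The hanging mass weighs 42.7 × 9.81 = 418.9 N and must supply an equal counterclockwise moment, so its lever arm about the fulcrum is 256.9 / 418.9 = 0.613 m.
That puts it at 2.87 − 0.613 = 2.26 m from the left end.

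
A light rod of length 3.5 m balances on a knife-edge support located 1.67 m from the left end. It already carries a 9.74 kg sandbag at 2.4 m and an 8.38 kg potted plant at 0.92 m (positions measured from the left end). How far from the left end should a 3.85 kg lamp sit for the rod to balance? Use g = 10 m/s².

About the knife-edge support (at 1.67 m from the left end):
Sandbag: 9.74 × 10 = 97.4 N down at 2.4 m → arm 0.73 m, τ = 97.4 × 0.73 = 71.1 N·m clockwise.
Potted plant: 8.38 × 10 = 83.8 N down at 0.92 m → arm 0.75 m, τ = 83.8 × 0.75 = 62.85 N·m counterclockwise.
Net moment of existing loads = 8.25 N·m clockwise.
The lamp weighs 3.85 × 10 = 38.5 N and must supply an equal counterclockwise moment, so its lever arm about the knife-edge support is 8.25 / 38.5 = 0.214 m.
That puts it at 1.67 − 0.214 = 1.46 m from the left end.

x ≈ 1.46 m from the left end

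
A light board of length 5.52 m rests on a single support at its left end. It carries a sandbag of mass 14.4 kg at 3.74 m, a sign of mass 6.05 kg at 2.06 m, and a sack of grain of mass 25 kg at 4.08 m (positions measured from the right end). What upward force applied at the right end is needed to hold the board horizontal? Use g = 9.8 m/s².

Choose the left end as the axis so the unknown pivot reaction has zero arm there.
Sandbag: 14.4 × 9.8 = 141.1 N down at 3.74 m → arm 1.78 m, τ = 141.1 × 1.78 = 251.2 N·m clockwise.
Sign: 6.05 × 9.8 = 59.29 N down at 2.06 m → arm 3.46 m, τ = 59.29 × 3.46 = 205.1 N·m clockwise.
Sack of grain: 25 × 9.8 = 245 N down at 4.08 m → arm 1.44 m, τ = 245 × 1.44 = 352.8 N·m clockwise.
Net moment of the loads = 809.1 N·m clockwise.
The upward force F acts at the right end, arm 5.52 m, giving F × 5.52 counterclockwise.
Balancing moments: F × 5.52 = 809.1, giving F = 809.1 / 5.52 = 147 N.

F ≈ 147 N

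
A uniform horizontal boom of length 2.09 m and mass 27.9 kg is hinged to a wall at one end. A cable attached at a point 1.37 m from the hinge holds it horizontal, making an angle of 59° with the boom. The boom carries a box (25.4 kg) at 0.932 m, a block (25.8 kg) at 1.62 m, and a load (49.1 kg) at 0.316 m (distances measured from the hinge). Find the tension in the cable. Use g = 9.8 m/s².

About the hinge:
Beam weight: 27.9 × 9.8 = 273.4 N down at 1.045 m → arm 1.045 m, τ = 273.4 × 1.045 = 285.7 N·m clockwise.
Box: 25.4 × 9.8 = 248.9 N down at 0.932 m → arm 0.932 m, τ = 248.9 × 0.932 = 232 N·m clockwise.
Block: 25.8 × 9.8 = 252.8 N down at 1.62 m → arm 1.62 m, τ = 252.8 × 1.62 = 409.5 N·m clockwise.
Load: 49.1 × 9.8 = 481.2 N down at 0.316 m → arm 0.316 m, τ = 481.2 × 0.316 = 152.1 N·m clockwise.
Total clockwise load moment = 1079 N·m.
The cable tension T acts at 1.37 m; only its component perpendicular to the boom, T sinθ, produces torque. sin 59° = 0.8572.
For rotational equilibrium, T × 1.37 × 0.8572 = 1079, so T = 1079 / 1.174 = 919 N.

T ≈ 919 N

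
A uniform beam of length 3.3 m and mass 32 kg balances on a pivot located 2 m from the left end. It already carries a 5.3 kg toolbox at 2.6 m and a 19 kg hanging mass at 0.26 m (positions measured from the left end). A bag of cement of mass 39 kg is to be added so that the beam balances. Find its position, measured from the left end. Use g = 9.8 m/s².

Sum moments about the pivot (at 2 m from the left end) (the support reaction has zero arm there).
Beam weight: 32 × 9.8 = 313.6 N down at 1.65 m → arm 0.35 m, τ = 313.6 × 0.35 = 109.8 N·m counterclockwise.
Toolbox: 5.3 × 9.8 = 51.94 N down at 2.6 m → arm 0.6 m, τ = 51.94 × 0.6 = 31.16 N·m clockwise.
Hanging mass: 19 × 9.8 = 186.2 N down at 0.26 m → arm 1.74 m, τ = 186.2 × 1.74 = 324 N·m counterclockwise.
Net moment of existing loads = 402.6 N·m counterclockwise.
The bag of cement weighs 39 × 9.8 = 382.2 N and must supply an equal clockwise moment, so its lever arm about the pivot is 402.6 / 382.2 = 1.05 m.
That puts it at 2 + 1.05 = 3.05 m from the left end.

x ≈ 3.05 m from the left end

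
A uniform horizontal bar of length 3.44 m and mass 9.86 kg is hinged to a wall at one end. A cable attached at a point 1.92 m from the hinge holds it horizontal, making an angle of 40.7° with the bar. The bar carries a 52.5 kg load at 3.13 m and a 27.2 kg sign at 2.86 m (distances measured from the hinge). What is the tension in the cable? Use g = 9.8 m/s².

T ≈ 2030 N

Sum moments about the hinge (the unknown hinge reaction has zero arm there).
Beam weight: 9.86 × 9.8 = 96.63 N down at 1.72 m → arm 1.72 m, τ = 96.63 × 1.72 = 166.2 N·m clockwise.
Load: 52.5 × 9.8 = 514.5 N down at 3.13 m → arm 3.13 m, τ = 514.5 × 3.13 = 1610 N·m clockwise.
Sign: 27.2 × 9.8 = 266.6 N down at 2.86 m → arm 2.86 m, τ = 266.6 × 2.86 = 762.5 N·m clockwise.
Total clockwise load moment = 2539 N·m.
The cable tension T acts at 1.92 m; only its component perpendicular to the bar, T sinθ, produces torque. sin 40.7° = 0.6521.
For rotational equilibrium, T × 1.92 × 0.6521 = 2539, so T = 2539 / 1.252 = 2030 N.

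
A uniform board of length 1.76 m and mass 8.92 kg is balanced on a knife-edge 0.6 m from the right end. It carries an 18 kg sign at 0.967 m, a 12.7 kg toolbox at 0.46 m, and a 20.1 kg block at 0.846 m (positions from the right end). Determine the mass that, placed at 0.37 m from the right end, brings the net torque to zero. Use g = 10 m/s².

m ≈ 53.3 kg

Take moments about the knife-edge (at 0.6 m from the right end).
Beam weight: 8.92 × 10 = 89.2 N down at 0.88 m → arm 0.28 m, τ = 89.2 × 0.28 = 24.98 N·m counterclockwise.
Sign: 18 × 10 = 180 N down at 0.967 m → arm 0.367 m, τ = 180 × 0.367 = 66.06 N·m counterclockwise.
Toolbox: 12.7 × 10 = 127 N down at 0.46 m → arm 0.14 m, τ = 127 × 0.14 = 17.78 N·m clockwise.
Block: 20.1 × 10 = 201 N down at 0.846 m → arm 0.246 m, τ = 201 × 0.246 = 49.45 N·m counterclockwise.
Net moment of known loads = 122.7 N·m counterclockwise.
An unknown mass m at 0.37 m has arm 0.23 m; its moment is m·g·0.23 clockwise.
Στ = 0 ⇒ m × 10 × 0.23 = 122.7 ⇒ m = 122.7 / (10 × 0.23) = 53.3 kg.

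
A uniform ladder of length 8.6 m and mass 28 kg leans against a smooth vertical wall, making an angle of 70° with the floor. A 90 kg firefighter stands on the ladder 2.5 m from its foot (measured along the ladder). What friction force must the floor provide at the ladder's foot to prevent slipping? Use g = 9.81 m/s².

f ≈ 143 N

About the foot of the ladder:
Ladder weight 28×9.81 = 274.7 N acts at 4.3 m along the ladder; its horizontal arm is 4.3·cos70° = 1.471 m → τ = 404.1 N·m clockwise.
Firefighter: 90×9.81 = 882.9 N at 2.5 m → arm 0.8551 m → τ = 755 N·m clockwise.
Wall normal N acts horizontally at the top; its moment arm is the height L sinθ = 8.6·sin70° = 8.081 m, counterclockwise.
Setting net torque to zero: N × 8.081 = 1159 → N = 143 N.
ΣFx = 0: friction at the foot balances the wall's push, so f = N_wall = 143 N.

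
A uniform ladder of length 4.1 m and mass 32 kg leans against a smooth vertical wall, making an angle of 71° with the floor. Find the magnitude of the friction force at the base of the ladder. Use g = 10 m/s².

f ≈ 55.1 N

Sum moments about the foot of the ladder (the floor normal and friction both act there and drop out).
Ladder weight 32×10 = 320 N acts at 2.05 m along the ladder; its horizontal arm is 2.05·cos71° = 0.6674 m → τ = 213.6 N·m clockwise.
Wall normal N acts horizontally at the top; its moment arm is the height L sinθ = 4.1·sin71° = 3.877 m, counterclockwise.
Setting net torque to zero: N × 3.877 = 213.6 → N = 55.1 N.
ΣFx = 0: friction at the foot balances the wall's push, so f = N_wall = 55.1 N.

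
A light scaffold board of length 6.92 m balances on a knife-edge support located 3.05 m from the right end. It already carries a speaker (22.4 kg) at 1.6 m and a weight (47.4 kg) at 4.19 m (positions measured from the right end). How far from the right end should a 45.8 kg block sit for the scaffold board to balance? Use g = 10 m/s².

x ≈ 2.58 m from the right end

Sum moments about the knife-edge support (at 3.05 m from the right end) (the support reaction has zero arm there).
Speaker: 22.4 × 10 = 224 N down at 1.6 m → arm 1.45 m, τ = 224 × 1.45 = 324.8 N·m clockwise.
Weight: 47.4 × 10 = 474 N down at 4.19 m → arm 1.14 m, τ = 474 × 1.14 = 540.4 N·m counterclockwise.
Net moment of existing loads = 215.6 N·m counterclockwise.
The block weighs 45.8 × 10 = 458 N and must supply an equal clockwise moment, so its lever arm about the knife-edge support is 215.6 / 458 = 0.471 m.
That puts it at 3.05 − 0.471 = 2.58 m from the right end.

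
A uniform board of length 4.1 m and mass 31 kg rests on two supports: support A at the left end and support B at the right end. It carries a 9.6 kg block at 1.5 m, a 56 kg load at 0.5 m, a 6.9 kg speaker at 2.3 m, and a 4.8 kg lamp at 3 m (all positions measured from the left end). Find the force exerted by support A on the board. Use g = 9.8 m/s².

R_A ≈ 736 N

Choose support B as the axis so its reaction then has zero moment arm.
Beam weight: 31 × 9.8 = 303.8 N down at 2.05 m → arm 2.05 m, τ = 303.8 × 2.05 = 622.8 N·m counterclockwise.
Block: 9.6 × 9.8 = 94.08 N down at 1.5 m → arm 2.6 m, τ = 94.08 × 2.6 = 244.6 N·m counterclockwise.
Load: 56 × 9.8 = 548.8 N down at 0.5 m → arm 3.6 m, τ = 548.8 × 3.6 = 1976 N·m counterclockwise.
Speaker: 6.9 × 9.8 = 67.62 N down at 2.3 m → arm 1.8 m, τ = 67.62 × 1.8 = 121.7 N·m counterclockwise.
Lamp: 4.8 × 9.8 = 47.04 N down at 3 m → arm 1.1 m, τ = 47.04 × 1.1 = 51.74 N·m counterclockwise.
Net load moment about support B = 3017 N·m counterclockwise.
Reaction R at support A is upward at 0 m, arm 4.1 m → moment R × 4.1 clockwise.
Στ = 0 ⇒ R × 4.1 = 3017 ⇒ R = 736 N.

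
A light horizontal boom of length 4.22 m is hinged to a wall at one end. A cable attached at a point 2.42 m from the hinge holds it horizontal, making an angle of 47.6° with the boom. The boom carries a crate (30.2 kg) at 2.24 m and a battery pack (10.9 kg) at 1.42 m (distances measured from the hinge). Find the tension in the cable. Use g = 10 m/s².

Take moments about the hinge.
Crate: 30.2 × 10 = 302 N down at 2.24 m → arm 2.24 m, τ = 302 × 2.24 = 676.5 N·m clockwise.
Battery pack: 10.9 × 10 = 109 N down at 1.42 m → arm 1.42 m, τ = 109 × 1.42 = 154.8 N·m clockwise.
Total clockwise load moment = 831.3 N·m.
The cable tension T acts at 2.42 m; only its component perpendicular to the boom, T sinθ, produces torque. sin 47.6° = 0.7385.
Στ = 0 ⇒ T × 2.42 × 0.7385 = 831.3 ⇒ T = 831.3 / 1.787 = 465 N.

T ≈ 465 N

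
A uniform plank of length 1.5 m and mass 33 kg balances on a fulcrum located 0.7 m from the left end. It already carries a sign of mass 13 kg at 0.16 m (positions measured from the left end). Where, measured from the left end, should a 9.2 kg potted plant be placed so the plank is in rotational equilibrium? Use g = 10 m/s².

Choose the fulcrum (at 0.7 m from the left end) as the axis so the support reaction has zero arm there.
Beam weight: 33 × 10 = 330 N down at 0.75 m → arm 0.05 m, τ = 330 × 0.05 = 16.5 N·m clockwise.
Sign: 13 × 10 = 130 N down at 0.16 m → arm 0.54 m, τ = 130 × 0.54 = 70.2 N·m counterclockwise.
Net moment of existing loads = 53.7 N·m counterclockwise.
The potted plant weighs 9.2 × 10 = 92 N and must supply an equal clockwise moment, so its lever arm about the fulcrum is 53.7 / 92 = 0.584 m.
That puts it at 0.7 + 0.584 = 1.28 m from the left end.

x ≈ 1.28 m from the left end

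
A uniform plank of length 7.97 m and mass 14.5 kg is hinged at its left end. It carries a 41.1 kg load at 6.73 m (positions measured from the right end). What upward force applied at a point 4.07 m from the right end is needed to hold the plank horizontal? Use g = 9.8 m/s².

Take moments about the left end.
Beam weight: 14.5 × 9.8 = 142.1 N down at 3.985 m → arm 3.985 m, τ = 142.1 × 3.985 = 566.3 N·m clockwise.
Load: 41.1 × 9.8 = 402.8 N down at 6.73 m → arm 1.24 m, τ = 402.8 × 1.24 = 499.5 N·m clockwise.
Net moment of the loads = 1066 N·m clockwise.
The upward force F acts at a point 4.07 m from the right end, arm 3.9 m, giving F × 3.9 counterclockwise.
For rotational equilibrium, F × 3.9 = 1066, so F = 1066 / 3.9 = 273 N.

F ≈ 273 N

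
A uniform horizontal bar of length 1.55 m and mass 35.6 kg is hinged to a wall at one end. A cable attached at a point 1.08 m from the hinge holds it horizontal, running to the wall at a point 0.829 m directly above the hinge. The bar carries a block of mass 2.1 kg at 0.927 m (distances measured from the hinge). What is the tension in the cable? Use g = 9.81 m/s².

T ≈ 441 N

Taking torques about the hinge:
Beam weight: 35.6 × 9.81 = 349.2 N down at 0.775 m → arm 0.775 m, τ = 349.2 × 0.775 = 270.6 N·m clockwise.
Block: 2.1 × 9.81 = 20.6 N down at 0.927 m → arm 0.927 m, τ = 20.6 × 0.927 = 19.1 N·m clockwise.
Total clockwise load moment = 289.7 N·m.
The cable tension T acts at 1.08 m; only its component perpendicular to the bar, T sinθ, produces torque. sinθ = h/√(h²+d²) = 0.829/√(0.829²+1.08²) = 0.6089.
For rotational equilibrium, T × 1.08 × 0.6089 = 289.7, so T = 289.7 / 0.6576 = 441 N.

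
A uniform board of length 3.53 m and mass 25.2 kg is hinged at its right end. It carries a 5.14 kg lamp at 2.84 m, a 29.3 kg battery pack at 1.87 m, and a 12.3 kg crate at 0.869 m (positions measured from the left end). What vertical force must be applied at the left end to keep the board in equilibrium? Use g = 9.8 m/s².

Choose the right end as the axis so the unknown pivot reaction has zero arm there.
Beam weight: 25.2 × 9.8 = 247 N down at 1.765 m → arm 1.765 m, τ = 247 × 1.765 = 436 N·m counterclockwise.
Lamp: 5.14 × 9.8 = 50.37 N down at 2.84 m → arm 0.69 m, τ = 50.37 × 0.69 = 34.76 N·m counterclockwise.
Battery pack: 29.3 × 9.8 = 287.1 N down at 1.87 m → arm 1.66 m, τ = 287.1 × 1.66 = 476.6 N·m counterclockwise.
Crate: 12.3 × 9.8 = 120.5 N down at 0.869 m → arm 2.661 m, τ = 120.5 × 2.661 = 320.7 N·m counterclockwise.
Net moment of the loads = 1268 N·m counterclockwise.
The upward force F acts at the left end, arm 3.53 m, giving F × 3.53 clockwise.
Στ = 0 ⇒ F × 3.53 = 1268 ⇒ F = 1268 / 3.53 = 359 N.

F ≈ 359 N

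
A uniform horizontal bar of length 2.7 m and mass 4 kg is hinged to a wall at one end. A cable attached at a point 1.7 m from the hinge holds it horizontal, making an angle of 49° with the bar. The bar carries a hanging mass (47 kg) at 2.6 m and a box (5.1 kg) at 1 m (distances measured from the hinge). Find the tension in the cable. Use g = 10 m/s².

Choose the hinge as the axis so the unknown hinge reaction has zero arm there.
Beam weight: 4 × 10 = 40 N down at 1.35 m → arm 1.35 m, τ = 40 × 1.35 = 54 N·m clockwise.
Hanging mass: 47 × 10 = 470 N down at 2.6 m → arm 2.6 m, τ = 470 × 2.6 = 1222 N·m clockwise.
Box: 5.1 × 10 = 51 N down at 1 m → arm 1 m, τ = 51 × 1 = 51 N·m clockwise.
Total clockwise load moment = 1327 N·m.
The cable tension T acts at 1.7 m; only its component perpendicular to the bar, T sinθ, produces torque. sin 49° = 0.7547.
For rotational equilibrium, T × 1.7 × 0.7547 = 1327, so T = 1327 / 1.283 = 1030 N.

T ≈ 1030 N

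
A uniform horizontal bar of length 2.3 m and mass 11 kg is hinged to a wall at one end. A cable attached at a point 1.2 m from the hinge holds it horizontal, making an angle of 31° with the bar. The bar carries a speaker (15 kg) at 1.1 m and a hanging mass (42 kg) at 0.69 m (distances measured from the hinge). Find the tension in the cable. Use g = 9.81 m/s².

T ≈ 923 N

Sum moments about the hinge (the unknown hinge reaction has zero arm there).
Beam weight: 11 × 9.81 = 107.9 N down at 1.15 m → arm 1.15 m, τ = 107.9 × 1.15 = 124.1 N·m clockwise.
Speaker: 15 × 9.81 = 147.2 N down at 1.1 m → arm 1.1 m, τ = 147.2 × 1.1 = 161.9 N·m clockwise.
Hanging mass: 42 × 9.81 = 412 N down at 0.69 m → arm 0.69 m, τ = 412 × 0.69 = 284.3 N·m clockwise.
Total clockwise load moment = 570.3 N·m.
The cable tension T acts at 1.2 m; only its component perpendicular to the bar, T sinθ, produces torque. sin 31° = 0.515.
For rotational equilibrium, T × 1.2 × 0.515 = 570.3, so T = 570.3 / 0.618 = 923 N.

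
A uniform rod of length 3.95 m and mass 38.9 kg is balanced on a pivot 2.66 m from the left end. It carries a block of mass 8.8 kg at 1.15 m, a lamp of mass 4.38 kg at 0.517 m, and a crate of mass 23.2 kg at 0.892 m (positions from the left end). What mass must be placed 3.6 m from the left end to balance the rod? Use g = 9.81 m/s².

Take moments about the pivot (at 2.66 m from the left end).
Beam weight: 38.9 × 9.81 = 381.6 N down at 1.975 m → arm 0.685 m, τ = 381.6 × 0.685 = 261.4 N·m counterclockwise.
Block: 8.8 × 9.81 = 86.33 N down at 1.15 m → arm 1.51 m, τ = 86.33 × 1.51 = 130.4 N·m counterclockwise.
Lamp: 4.38 × 9.81 = 42.97 N down at 0.517 m → arm 2.143 m, τ = 42.97 × 2.143 = 92.08 N·m counterclockwise.
Crate: 23.2 × 9.81 = 227.6 N down at 0.892 m → arm 1.768 m, τ = 227.6 × 1.768 = 402.4 N·m counterclockwise.
Net moment of known loads = 886.3 N·m counterclockwise.
An unknown mass m at 3.6 m has arm 0.94 m; its moment is m·g·0.94 clockwise.
For rotational equilibrium, m × 9.81 × 0.94 = 886.3, so m = 886.3 / (9.81 × 0.94) = 96.1 kg.

m ≈ 96.1 kg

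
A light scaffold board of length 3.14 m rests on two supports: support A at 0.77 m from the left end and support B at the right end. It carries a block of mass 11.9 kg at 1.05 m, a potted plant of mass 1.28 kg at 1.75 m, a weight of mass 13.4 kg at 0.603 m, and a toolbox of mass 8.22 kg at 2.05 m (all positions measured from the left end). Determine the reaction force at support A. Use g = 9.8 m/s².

Choose support B as the axis so its reaction then has zero moment arm.
Block: 11.9 × 9.8 = 116.6 N down at 1.05 m → arm 2.09 m, τ = 116.6 × 2.09 = 243.7 N·m counterclockwise.
Potted plant: 1.28 × 9.8 = 12.54 N down at 1.75 m → arm 1.39 m, τ = 12.54 × 1.39 = 17.43 N·m counterclockwise.
Weight: 13.4 × 9.8 = 131.3 N down at 0.603 m → arm 2.537 m, τ = 131.3 × 2.537 = 333.1 N·m counterclockwise.
Toolbox: 8.22 × 9.8 = 80.56 N down at 2.05 m → arm 1.09 m, τ = 80.56 × 1.09 = 87.81 N·m counterclockwise.
Net load moment about support B = 682 N·m counterclockwise.
Reaction R at support A is upward at 0.77 m, arm 2.37 m → moment R × 2.37 clockwise.
Στ = 0 ⇒ R × 2.37 = 682 ⇒ R = 288 N.

R_A ≈ 288 N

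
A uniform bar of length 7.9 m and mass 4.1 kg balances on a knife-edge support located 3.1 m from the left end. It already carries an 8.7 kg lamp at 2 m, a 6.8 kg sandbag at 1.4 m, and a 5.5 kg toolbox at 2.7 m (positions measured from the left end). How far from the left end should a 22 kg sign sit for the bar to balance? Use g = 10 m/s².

About the knife-edge support (at 3.1 m from the left end):
Beam weight: 4.1 × 10 = 41 N down at 3.95 m → arm 0.85 m, τ = 41 × 0.85 = 34.85 N·m clockwise.
Lamp: 8.7 × 10 = 87 N down at 2 m → arm 1.1 m, τ = 87 × 1.1 = 95.7 N·m counterclockwise.
Sandbag: 6.8 × 10 = 68 N down at 1.4 m → arm 1.7 m, τ = 68 × 1.7 = 115.6 N·m counterclockwise.
Toolbox: 5.5 × 10 = 55 N down at 2.7 m → arm 0.4 m, τ = 55 × 0.4 = 22 N·m counterclockwise.
Net moment of existing loads = 198.4 N·m counterclockwise.
The sign weighs 22 × 10 = 220 N and must supply an equal clockwise moment, so its lever arm about the knife-edge support is 198.4 / 220 = 0.902 m.
That puts it at 3.1 + 0.902 = 4 m from the left end.

x ≈ 4 m from the left end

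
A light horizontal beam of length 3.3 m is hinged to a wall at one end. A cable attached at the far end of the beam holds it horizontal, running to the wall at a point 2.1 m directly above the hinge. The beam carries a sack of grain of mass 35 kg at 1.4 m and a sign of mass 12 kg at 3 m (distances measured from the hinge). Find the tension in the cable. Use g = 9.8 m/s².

T ≈ 470 N

Take moments about the hinge.
Sack of grain: 35 × 9.8 = 343 N down at 1.4 m → arm 1.4 m, τ = 343 × 1.4 = 480.2 N·m clockwise.
Sign: 12 × 9.8 = 117.6 N down at 3 m → arm 3 m, τ = 117.6 × 3 = 352.8 N·m clockwise.
Total clockwise load moment = 833 N·m.
The cable tension T acts at 3.3 m; only its component perpendicular to the beam, T sinθ, produces torque. sinθ = h/√(h²+d²) = 2.1/√(2.1²+3.3²) = 0.5369.
Balancing moments: T × 3.3 × 0.5369 = 833, giving T = 833 / 1.772 = 470 N.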